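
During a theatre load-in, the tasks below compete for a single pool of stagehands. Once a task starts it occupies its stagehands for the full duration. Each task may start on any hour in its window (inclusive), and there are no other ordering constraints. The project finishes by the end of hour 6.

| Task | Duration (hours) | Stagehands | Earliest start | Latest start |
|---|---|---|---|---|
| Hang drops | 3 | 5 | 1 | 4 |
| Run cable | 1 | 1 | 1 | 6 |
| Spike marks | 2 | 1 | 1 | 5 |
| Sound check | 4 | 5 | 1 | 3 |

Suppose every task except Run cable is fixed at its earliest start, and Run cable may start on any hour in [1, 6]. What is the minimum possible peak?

11

Run cable@1: h1:12  h2:11  h3:10  h4:5  h5:0  h6:0 → peak 12
Run cable@2: h1:11  h2:12  h3:10  h4:5  h5:0  h6:0 → peak 12
Run cable@3: h1:11  h2:11  h3:11  h4:5  h5:0  h6:0 → peak 11
Run cable@4: h1:11  h2:11  h3:10  h4:6  h5:0  h6:0 → peak 11
Run cable@5: h1:11  h2:11  h3:10  h4:5  h5:1  h6:0 → peak 11
Run cable@6: h1:11  h2:11  h3:10  h4:5  h5:0  h6:1 → peak 11
Best is Run cable@3, peak 11.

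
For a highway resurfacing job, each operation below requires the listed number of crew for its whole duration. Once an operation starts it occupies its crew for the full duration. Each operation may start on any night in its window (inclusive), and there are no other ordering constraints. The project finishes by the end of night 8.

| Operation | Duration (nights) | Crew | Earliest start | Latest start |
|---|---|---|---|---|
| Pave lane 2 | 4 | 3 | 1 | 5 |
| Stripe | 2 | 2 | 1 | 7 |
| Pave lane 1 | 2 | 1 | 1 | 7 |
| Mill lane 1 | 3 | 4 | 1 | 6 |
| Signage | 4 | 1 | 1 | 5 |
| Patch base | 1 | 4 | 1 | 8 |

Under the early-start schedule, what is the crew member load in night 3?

8

At early start, night 3 has: Pave lane 2, Mill lane 1, Signage.
Demand: 3 + 4 + 1 = 8.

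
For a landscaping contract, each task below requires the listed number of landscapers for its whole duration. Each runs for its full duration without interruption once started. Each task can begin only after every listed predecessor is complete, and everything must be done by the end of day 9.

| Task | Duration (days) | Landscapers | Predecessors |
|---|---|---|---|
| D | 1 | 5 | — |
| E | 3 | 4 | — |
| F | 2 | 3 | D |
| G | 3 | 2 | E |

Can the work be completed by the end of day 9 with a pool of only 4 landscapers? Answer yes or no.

no

The minimum achievable peak is 5; 4 < 5, so no feasible schedule stays within the cap.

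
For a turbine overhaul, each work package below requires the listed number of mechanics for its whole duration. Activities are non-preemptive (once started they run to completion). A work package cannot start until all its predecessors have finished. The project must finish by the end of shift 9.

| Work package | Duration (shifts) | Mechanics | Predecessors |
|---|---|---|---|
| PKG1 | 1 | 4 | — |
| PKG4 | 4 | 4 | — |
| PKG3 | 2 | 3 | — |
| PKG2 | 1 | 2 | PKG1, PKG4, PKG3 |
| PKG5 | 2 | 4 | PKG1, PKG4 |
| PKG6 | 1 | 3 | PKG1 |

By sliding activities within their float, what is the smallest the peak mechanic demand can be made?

Early-start (PKG1@1, PKG4@1, PKG3@1, PKG2@5, PKG5@5, PKG6@2) gives peak 11: s1:11  s2:10  s3:4  s4:4  s5:6  s6:4  s7:0  s8:0  s9:0.
Shift PKG4→2, PKG3→6, PKG2→8, PKG5→8, PKG6→6.
Schedule PKG1@1, PKG4@2, PKG3@6, PKG2@8, PKG5@8, PKG6@6: s1:4  s2:4  s3:4  s4:4  s5:4  s6:6  s7:3  s8:6  s9:4 — peak 6.

6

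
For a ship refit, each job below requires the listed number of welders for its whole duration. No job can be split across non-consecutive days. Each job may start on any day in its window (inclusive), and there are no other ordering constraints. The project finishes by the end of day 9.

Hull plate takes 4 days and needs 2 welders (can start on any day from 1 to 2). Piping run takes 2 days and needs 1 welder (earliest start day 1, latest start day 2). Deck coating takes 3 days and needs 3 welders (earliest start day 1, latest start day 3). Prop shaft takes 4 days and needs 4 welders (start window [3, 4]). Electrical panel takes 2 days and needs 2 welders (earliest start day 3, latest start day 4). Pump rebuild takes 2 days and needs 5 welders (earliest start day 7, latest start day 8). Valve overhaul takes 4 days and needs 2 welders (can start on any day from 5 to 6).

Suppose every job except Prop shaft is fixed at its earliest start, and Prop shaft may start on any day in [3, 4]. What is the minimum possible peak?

11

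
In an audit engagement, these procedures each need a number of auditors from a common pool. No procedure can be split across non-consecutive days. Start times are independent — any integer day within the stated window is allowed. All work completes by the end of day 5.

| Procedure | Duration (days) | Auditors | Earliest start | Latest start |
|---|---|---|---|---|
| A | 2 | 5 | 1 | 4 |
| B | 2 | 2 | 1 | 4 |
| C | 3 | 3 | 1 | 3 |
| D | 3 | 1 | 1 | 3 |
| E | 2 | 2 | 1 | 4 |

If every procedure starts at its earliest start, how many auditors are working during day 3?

At early start, day 3 has: C, D.
Demand: 3 + 1 = 4.

4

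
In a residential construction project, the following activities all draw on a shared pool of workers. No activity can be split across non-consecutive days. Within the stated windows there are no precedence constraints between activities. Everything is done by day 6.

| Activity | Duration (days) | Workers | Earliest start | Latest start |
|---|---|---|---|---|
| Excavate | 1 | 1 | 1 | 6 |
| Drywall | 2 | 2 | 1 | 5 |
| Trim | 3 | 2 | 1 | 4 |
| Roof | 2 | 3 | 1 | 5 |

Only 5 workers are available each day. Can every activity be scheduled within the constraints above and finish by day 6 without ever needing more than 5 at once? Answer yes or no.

yes

Schedule Excavate@1, Drywall@1, Trim@2, Roof@5: d1:3  d2:4  d3:2  d4:2  d5:3  d6:3 — peak 4 ≤ 5.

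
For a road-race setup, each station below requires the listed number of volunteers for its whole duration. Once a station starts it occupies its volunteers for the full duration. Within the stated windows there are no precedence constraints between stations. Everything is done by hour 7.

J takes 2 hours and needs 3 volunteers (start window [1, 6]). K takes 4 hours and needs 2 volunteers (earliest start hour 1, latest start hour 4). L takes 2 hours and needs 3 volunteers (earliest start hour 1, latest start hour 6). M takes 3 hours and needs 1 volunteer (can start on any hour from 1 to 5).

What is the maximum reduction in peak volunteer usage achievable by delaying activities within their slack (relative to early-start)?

4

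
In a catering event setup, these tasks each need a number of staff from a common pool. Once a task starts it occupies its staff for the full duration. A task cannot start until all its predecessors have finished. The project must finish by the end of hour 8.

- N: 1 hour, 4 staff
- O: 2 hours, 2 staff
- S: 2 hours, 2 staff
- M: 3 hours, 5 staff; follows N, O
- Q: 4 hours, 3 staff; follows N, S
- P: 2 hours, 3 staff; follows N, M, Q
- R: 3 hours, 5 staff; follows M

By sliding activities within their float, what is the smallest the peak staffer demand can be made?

8

Schedule N@1, O@1, S@1, M@3, Q@3, P@7, R@6: h1:8  h2:4  h3:8  h4:8  h5:8  h6:8  h7:8  h8:8 — peak 8.
Total staffer-hours = 60 over 8 hours ⇒ peak ≥ ⌈60/8⌉ = 8, so 8 is optimal.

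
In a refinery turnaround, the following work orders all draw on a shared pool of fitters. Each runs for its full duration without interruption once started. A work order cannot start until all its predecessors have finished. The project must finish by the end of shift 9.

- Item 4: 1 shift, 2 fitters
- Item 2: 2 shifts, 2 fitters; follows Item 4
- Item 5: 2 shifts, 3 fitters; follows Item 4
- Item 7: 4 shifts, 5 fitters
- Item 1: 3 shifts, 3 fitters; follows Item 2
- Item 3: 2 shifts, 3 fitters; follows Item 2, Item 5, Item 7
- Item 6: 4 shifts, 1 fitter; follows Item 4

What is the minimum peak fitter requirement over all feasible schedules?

7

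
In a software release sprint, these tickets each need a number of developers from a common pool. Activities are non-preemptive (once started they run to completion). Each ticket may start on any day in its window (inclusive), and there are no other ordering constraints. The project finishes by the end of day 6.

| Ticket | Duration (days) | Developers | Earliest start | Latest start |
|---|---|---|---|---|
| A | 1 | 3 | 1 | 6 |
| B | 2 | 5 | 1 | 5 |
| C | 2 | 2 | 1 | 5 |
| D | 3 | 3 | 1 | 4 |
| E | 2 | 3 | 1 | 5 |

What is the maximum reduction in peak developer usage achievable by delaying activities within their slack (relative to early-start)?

10

Early-start peak: d1:16  d2:13  d3:3  d4:0  d5:0  d6:0 ⇒ 16.
Leveled (A@1, B@5, C@1, D@2, E@3): d1:5  d2:5  d3:6  d4:6  d5:5  d6:5 ⇒ 6.
Reduction 16 − 6 = 10.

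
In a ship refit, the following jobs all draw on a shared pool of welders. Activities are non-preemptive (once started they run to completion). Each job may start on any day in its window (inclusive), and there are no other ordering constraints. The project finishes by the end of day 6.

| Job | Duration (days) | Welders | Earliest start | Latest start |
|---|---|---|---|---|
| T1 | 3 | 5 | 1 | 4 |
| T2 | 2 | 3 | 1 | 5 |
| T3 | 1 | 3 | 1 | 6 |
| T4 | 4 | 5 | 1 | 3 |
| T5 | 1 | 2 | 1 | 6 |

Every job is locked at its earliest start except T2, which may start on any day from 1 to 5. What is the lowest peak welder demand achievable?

15

T2@1: d1:18  d2:13  d3:10  d4:5  d5:0  d6:0 → peak 18
T2@2: d1:15  d2:13  d3:13  d4:5  d5:0  d6:0 → peak 15
T2@3: d1:15  d2:10  d3:13  d4:8  d5:0  d6:0 → peak 15
T2@4: d1:15  d2:10  d3:10  d4:8  d5:3  d6:0 → peak 15
T2@5: d1:15  d2:10  d3:10  d4:5  d5:3  d6:3 → peak 15
Best is T2@2, peak 15.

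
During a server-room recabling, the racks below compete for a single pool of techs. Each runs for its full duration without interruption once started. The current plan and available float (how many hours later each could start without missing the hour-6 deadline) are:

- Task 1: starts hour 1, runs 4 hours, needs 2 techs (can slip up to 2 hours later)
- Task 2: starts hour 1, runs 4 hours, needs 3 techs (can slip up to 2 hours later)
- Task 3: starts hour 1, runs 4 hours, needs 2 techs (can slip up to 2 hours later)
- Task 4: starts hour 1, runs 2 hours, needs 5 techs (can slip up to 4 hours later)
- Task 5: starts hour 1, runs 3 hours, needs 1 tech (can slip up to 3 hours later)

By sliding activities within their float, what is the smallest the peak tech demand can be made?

Early-start (Task 1@1, Task 2@1, Task 3@1, Task 4@1, Task 5@1) gives peak 13: h1:13  h2:13  h3:8  h4:7  h5:0  h6:0.
Shift Task 4→5.
Schedule Task 1@1, Task 2@1, Task 3@1, Task 4@5, Task 5@1: h1:8  h2:8  h3:8  h4:7  h5:5  h6:5 — peak 8.

8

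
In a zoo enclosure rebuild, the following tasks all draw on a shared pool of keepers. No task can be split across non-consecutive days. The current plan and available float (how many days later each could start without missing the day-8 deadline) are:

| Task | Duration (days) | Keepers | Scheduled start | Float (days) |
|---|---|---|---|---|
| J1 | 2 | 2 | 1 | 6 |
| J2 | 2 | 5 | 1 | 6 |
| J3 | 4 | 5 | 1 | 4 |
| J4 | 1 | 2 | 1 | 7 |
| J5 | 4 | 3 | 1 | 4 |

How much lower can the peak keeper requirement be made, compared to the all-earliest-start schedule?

Early-start peak: d1:17  d2:15  d3:8  d4:8  d5:0  d6:0  d7:0  d8:0 ⇒ 17.
Leveled (J1@1, J2@1, J3@3, J4@3, J5@4): d1:7  d2:7  d3:7  d4:8  d5:8  d6:8  d7:3  d8:0 ⇒ 8.
Reduction 17 − 8 = 9.

9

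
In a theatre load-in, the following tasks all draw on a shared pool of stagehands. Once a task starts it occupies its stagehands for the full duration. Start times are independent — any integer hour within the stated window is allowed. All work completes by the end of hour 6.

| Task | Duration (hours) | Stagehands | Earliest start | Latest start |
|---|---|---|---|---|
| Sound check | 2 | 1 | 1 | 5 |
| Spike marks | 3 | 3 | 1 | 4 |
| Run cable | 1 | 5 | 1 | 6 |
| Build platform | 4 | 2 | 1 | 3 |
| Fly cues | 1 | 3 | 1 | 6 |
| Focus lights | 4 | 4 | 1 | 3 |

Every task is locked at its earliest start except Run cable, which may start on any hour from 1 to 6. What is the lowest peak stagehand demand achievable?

13

Run cable@1: h1:18  h2:10  h3:9  h4:6  h5:0  h6:0 → peak 18
Run cable@2: h1:13  h2:15  h3:9  h4:6  h5:0  h6:0 → peak 15
Run cable@3: h1:13  h2:10  h3:14  h4:6  h5:0  h6:0 → peak 14
Run cable@4: h1:13  h2:10  h3:9  h4:11  h5:0  h6:0 → peak 13
Run cable@5: h1:13  h2:10  h3:9  h4:6  h5:5  h6:0 → peak 13
Run cable@6: h1:13  h2:10  h3:9  h4:6  h5:0  h6:5 → peak 13
Best is Run cable@4, peak 13.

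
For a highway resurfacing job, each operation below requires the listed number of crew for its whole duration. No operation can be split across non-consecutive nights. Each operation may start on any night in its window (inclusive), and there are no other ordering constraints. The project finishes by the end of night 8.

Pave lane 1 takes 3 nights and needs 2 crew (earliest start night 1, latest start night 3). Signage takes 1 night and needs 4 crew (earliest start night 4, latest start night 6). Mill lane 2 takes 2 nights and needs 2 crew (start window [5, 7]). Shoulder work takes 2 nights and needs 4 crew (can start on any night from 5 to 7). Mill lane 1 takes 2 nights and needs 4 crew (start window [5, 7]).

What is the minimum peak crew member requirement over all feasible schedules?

Early-start (Pave lane 1@1, Signage@4, Mill lane 2@5, Shoulder work@5, Mill lane 1@5) gives peak 10: n1:2  n2:2  n3:2  n4:4  n5:10  n6:10  n7:0  n8:0.
Shift Mill lane 1→7.
Schedule Pave lane 1@1, Signage@4, Mill lane 2@5, Shoulder work@5, Mill lane 1@7: n1:2  n2:2  n3:2  n4:4  n5:6  n6:6  n7:4  n8:4 — peak 6.

6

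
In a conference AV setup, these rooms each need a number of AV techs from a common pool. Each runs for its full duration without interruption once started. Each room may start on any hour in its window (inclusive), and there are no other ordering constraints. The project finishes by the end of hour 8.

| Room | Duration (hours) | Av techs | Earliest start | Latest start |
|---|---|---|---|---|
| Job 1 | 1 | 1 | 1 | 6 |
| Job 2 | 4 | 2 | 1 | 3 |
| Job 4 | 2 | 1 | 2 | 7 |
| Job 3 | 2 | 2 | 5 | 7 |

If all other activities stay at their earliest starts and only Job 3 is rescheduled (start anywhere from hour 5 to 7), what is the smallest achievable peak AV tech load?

3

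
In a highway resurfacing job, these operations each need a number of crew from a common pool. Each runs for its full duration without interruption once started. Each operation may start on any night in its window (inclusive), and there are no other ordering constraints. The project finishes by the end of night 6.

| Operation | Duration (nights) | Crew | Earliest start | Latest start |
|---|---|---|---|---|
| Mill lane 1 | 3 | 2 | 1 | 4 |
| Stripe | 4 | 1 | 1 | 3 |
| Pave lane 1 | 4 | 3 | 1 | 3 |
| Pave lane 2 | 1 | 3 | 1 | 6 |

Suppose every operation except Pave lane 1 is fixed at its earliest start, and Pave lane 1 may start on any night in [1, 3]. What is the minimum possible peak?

6

Pave lane 1@1: n1:9  n2:6  n3:6  n4:4  n5:0  n6:0 → peak 9
Pave lane 1@2: n1:6  n2:6  n3:6  n4:4  n5:3  n6:0 → peak 6
Pave lane 1@3: n1:6  n2:3  n3:6  n4:4  n5:3  n6:3 → peak 6
Best is Pave lane 1@2, peak 6.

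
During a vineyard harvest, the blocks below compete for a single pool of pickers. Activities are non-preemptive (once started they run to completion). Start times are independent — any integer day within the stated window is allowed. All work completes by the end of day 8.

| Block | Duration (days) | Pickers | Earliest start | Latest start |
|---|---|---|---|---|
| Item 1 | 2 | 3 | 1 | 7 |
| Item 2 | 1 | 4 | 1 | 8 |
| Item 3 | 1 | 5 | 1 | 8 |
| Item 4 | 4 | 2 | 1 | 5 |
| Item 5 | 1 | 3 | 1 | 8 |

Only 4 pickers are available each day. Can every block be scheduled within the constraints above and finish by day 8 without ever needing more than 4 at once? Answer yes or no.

no

The minimum achievable peak is 5; 4 < 5, so no feasible schedule stays within the cap.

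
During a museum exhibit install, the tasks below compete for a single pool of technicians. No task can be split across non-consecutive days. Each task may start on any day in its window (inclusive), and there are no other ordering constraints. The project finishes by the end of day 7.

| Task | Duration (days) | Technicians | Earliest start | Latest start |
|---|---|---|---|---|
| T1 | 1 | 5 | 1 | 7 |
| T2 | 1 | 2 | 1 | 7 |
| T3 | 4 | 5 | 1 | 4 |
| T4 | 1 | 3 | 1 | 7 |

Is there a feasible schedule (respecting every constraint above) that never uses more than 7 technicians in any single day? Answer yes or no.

Schedule T1@1, T2@2, T3@3, T4@2: d1:5  d2:5  d3:5  d4:5  d5:5  d6:5  d7:0 — peak 5 ≤ 7.

yes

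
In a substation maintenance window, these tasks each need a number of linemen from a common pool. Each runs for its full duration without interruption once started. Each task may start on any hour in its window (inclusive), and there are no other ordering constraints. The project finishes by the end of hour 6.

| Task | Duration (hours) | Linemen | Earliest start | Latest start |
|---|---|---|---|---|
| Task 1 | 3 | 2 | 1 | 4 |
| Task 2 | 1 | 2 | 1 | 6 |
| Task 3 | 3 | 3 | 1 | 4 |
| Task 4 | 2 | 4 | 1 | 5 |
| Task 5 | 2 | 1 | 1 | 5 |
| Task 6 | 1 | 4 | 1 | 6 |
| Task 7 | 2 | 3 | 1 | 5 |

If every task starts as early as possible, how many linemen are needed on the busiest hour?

Early-start schedule: Task 1@1, Task 2@1, Task 3@1, Task 4@1, Task 5@1, Task 6@1, Task 7@1.
Load per hour: hour 1: 19, hour 2: 13, hour 3: 5, hour 4: 0, hour 5: 0, hour 6: 0.
Peak is 19.

19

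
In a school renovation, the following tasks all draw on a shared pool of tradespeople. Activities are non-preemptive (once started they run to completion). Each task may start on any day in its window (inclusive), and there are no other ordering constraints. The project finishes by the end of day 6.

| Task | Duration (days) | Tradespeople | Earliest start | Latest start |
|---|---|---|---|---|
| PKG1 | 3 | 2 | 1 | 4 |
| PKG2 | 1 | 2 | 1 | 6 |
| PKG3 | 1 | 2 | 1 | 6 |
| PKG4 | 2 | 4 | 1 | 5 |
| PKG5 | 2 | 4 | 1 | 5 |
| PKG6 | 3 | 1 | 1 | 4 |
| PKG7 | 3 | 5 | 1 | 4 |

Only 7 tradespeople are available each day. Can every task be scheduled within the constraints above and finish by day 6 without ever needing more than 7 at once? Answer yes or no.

Total tradesperson-days = 44; over 6 days the average is 44/6 > 7, so some day must exceed 7.

no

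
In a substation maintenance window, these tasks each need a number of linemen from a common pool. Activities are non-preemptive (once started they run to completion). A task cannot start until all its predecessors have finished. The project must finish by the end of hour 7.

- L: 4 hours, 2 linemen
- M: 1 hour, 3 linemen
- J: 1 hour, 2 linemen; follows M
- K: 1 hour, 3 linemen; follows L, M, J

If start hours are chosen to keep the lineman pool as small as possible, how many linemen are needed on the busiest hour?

Early-start (L@1, M@1, J@2, K@5) gives peak 5: h1:5  h2:4  h3:2  h4:2  h5:3  h6:0  h7:0.
Shift M→5, J→6, K→7.
Schedule L@1, M@5, J@6, K@7: h1:2  h2:2  h3:2  h4:2  h5:3  h6:2  h7:3 — peak 3.
Total lineman-hours = 16 over 7 hours ⇒ peak ≥ ⌈16/7⌉ = 3, so 3 is optimal.

3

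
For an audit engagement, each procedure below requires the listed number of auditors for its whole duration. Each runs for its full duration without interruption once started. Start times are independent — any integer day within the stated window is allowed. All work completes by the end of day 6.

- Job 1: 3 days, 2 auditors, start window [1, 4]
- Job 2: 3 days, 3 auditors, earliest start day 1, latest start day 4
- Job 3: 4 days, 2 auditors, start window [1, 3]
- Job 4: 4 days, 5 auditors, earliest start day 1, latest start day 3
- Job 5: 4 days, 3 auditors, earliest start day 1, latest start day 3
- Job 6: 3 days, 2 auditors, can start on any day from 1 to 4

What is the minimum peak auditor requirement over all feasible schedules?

14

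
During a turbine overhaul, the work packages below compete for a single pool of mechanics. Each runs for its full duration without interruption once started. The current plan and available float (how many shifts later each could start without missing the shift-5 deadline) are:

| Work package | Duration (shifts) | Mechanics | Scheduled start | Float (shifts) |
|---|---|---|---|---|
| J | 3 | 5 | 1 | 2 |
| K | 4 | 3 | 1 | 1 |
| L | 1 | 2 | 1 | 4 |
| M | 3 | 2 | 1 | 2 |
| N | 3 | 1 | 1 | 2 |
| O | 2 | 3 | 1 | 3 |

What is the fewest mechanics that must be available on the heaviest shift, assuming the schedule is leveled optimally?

11

Early-start (J@1, K@1, L@1, M@1, N@1, O@1) gives peak 16: s1:16  s2:14  s3:11  s4:3  s5:0.
Shift M→2, O→4.
Schedule J@1, K@1, L@1, M@2, N@1, O@4: s1:11  s2:11  s3:11  s4:8  s5:3 — peak 11.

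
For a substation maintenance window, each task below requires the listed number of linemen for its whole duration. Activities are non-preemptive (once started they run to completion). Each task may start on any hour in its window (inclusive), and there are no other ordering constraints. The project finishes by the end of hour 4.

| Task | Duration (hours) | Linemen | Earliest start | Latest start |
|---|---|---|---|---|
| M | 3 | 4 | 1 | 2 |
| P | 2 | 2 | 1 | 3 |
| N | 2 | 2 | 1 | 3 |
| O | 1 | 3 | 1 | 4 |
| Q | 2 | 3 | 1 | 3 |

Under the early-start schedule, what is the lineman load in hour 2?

11

At early start, hour 2 has: M, P, N, Q.
Demand: 4 + 2 + 2 + 3 = 11.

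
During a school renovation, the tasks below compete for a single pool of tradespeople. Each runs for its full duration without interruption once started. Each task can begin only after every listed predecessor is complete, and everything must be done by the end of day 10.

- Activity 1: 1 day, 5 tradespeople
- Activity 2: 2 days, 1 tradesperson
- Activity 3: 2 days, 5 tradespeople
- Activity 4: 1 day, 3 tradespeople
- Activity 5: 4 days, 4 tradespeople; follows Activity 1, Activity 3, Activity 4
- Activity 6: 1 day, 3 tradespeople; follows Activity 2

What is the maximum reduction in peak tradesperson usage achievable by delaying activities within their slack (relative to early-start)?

9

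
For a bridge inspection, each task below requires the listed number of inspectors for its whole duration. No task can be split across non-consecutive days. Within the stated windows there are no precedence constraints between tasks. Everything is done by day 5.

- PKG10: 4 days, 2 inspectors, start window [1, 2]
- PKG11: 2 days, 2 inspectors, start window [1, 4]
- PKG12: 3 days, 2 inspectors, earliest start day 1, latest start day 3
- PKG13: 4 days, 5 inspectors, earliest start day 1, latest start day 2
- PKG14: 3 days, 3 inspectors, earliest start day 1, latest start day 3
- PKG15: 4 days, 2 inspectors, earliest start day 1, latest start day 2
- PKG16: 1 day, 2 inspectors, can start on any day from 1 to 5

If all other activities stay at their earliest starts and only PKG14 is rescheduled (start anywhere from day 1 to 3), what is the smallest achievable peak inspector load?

15

PKG14@1: d1:18  d2:16  d3:14  d4:9  d5:0 → peak 18
PKG14@2: d1:15  d2:16  d3:14  d4:12  d5:0 → peak 16
PKG14@3: d1:15  d2:13  d3:14  d4:12  d5:3 → peak 15
Best is PKG14@3, peak 15.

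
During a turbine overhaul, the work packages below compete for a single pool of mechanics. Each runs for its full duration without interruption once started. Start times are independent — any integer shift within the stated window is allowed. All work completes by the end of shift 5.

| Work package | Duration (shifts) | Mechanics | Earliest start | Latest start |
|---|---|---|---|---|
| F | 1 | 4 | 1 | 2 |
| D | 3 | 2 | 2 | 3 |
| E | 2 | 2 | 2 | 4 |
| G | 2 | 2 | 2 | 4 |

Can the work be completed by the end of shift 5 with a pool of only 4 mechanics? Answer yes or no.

Schedule F@1, D@2, E@2, G@4: s1:4  s2:4  s3:4  s4:4  s5:2 — peak 4 ≤ 4.

yes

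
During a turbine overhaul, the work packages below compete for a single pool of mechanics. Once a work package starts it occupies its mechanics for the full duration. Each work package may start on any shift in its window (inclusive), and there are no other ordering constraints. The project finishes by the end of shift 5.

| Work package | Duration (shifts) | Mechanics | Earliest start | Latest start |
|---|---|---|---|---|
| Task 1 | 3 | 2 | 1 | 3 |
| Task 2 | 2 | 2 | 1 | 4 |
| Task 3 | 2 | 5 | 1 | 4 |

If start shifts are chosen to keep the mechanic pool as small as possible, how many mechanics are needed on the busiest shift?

5

Early-start (Task 1@1, Task 2@1, Task 3@1) gives peak 9: s1:9  s2:9  s3:2  s4:0  s5:0.
Shift Task 3→4.
Schedule Task 1@1, Task 2@1, Task 3@4: s1:4  s2:4  s3:2  s4:5  s5:5 — peak 5.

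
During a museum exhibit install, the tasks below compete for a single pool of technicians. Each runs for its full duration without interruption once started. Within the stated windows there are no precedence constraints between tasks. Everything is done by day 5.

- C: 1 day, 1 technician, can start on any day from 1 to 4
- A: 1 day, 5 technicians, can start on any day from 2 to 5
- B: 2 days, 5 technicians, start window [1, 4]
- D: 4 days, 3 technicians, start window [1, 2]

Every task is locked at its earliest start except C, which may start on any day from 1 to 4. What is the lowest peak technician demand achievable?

13

C@1: d1:9  d2:13  d3:3  d4:3  d5:0 → peak 13
C@2: d1:8  d2:14  d3:3  d4:3  d5:0 → peak 14
C@3: d1:8  d2:13  d3:4  d4:3  d5:0 → peak 13
C@4: d1:8  d2:13  d3:3  d4:4  d5:0 → peak 13
Best is C@1, peak 13.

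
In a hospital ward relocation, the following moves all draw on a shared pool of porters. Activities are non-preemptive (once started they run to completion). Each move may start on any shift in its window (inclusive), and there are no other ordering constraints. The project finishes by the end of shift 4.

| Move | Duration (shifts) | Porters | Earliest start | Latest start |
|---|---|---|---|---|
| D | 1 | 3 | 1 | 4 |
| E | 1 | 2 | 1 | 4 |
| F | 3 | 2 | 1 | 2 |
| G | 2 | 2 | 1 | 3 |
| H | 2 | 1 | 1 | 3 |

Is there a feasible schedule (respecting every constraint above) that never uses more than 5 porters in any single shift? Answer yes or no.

yes

Schedule D@1, E@1, F@2, G@2, H@2: s1:5  s2:5  s3:5  s4:2 — peak 5 ≤ 5.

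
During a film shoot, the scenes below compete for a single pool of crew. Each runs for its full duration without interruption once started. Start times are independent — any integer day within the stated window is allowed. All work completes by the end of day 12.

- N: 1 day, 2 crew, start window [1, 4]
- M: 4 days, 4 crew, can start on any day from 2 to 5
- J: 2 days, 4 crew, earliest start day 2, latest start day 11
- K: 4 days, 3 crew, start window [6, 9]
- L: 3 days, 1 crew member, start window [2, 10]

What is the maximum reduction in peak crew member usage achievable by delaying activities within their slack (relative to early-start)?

Early-start peak: d1:2  d2:9  d3:9  d4:5  d5:4  d6:3  d7:3  d8:3  d9:3  d10:0  d11:0  d12:0 ⇒ 9.
Leveled (N@1, M@2, J@6, K@8, L@8): d1:2  d2:4  d3:4  d4:4  d5:4  d6:4  d7:4  d8:4  d9:4  d10:4  d11:3  d12:0 ⇒ 4.
Reduction 9 − 4 = 5.

5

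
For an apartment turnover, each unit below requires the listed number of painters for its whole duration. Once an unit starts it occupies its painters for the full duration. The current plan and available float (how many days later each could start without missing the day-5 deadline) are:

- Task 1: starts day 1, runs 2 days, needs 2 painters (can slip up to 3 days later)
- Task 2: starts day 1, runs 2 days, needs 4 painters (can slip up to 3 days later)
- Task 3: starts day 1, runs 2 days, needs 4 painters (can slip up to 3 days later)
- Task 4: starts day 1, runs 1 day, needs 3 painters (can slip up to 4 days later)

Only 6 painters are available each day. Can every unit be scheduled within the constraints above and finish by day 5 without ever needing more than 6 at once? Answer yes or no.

yes

Schedule Task 1@1, Task 2@1, Task 3@3, Task 4@5: d1:6  d2:6  d3:4  d4:4  d5:3 — peak 6 ≤ 6.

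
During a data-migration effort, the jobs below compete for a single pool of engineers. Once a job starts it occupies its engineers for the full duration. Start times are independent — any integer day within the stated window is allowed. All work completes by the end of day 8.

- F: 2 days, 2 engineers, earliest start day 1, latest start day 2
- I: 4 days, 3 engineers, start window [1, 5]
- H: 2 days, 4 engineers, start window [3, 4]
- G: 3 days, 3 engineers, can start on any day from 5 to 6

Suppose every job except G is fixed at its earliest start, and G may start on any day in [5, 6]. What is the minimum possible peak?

7

G@5: d1:5  d2:5  d3:7  d4:7  d5:3  d6:3  d7:3  d8:0 → peak 7
G@6: d1:5  d2:5  d3:7  d4:7  d5:0  d6:3  d7:3  d8:3 → peak 7
Best is G@5, peak 7.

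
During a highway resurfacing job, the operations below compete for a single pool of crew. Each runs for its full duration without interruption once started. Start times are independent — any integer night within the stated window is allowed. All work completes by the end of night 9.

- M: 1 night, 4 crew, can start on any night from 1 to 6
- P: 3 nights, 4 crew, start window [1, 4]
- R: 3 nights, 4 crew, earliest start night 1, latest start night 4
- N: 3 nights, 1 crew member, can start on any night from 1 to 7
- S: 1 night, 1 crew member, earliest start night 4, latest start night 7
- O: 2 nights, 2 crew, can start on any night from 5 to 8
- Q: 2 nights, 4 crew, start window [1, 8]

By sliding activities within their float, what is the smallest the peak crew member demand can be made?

Early-start (M@1, P@1, R@1, N@1, S@4, O@5, Q@1) gives peak 17: n1:17  n2:13  n3:9  n4:1  n5:2  n6:2  n7:0  n8:0  n9:0.
Shift R→2, N→4, Q→5.
Schedule M@1, P@1, R@2, N@4, S@4, O@5, Q@5: n1:8  n2:8  n3:8  n4:6  n5:7  n6:7  n7:0  n8:0  n9:0 — peak 8.

8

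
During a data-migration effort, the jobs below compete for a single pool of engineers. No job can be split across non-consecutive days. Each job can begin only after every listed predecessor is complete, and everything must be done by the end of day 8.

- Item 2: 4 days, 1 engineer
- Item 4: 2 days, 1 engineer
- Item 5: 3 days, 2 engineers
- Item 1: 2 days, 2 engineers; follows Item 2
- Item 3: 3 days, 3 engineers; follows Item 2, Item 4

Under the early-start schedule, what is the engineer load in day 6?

5

At early start, day 6 has: Item 1, Item 3.
Demand: 2 + 3 = 5.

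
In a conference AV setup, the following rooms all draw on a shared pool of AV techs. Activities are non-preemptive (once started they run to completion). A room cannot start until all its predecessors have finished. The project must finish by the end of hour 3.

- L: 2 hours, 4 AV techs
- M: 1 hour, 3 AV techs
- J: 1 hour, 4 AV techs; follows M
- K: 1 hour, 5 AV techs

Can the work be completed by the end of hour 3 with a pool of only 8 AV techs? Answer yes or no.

Schedule L@1, M@1, J@2, K@3: h1:7  h2:8  h3:5 — peak 8 ≤ 8.

yes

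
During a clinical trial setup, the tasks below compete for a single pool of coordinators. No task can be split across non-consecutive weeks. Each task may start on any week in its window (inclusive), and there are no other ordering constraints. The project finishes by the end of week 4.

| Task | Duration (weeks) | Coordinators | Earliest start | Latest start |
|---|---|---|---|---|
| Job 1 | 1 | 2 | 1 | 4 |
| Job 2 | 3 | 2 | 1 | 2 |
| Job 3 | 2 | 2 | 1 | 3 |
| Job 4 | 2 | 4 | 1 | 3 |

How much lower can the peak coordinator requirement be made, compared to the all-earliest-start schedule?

4

Early-start peak: w1:10  w2:8  w3:2  w4:0 ⇒ 10.
Leveled (Job 1@1, Job 2@1, Job 3@1, Job 4@3): w1:6  w2:4  w3:6  w4:4 ⇒ 6.
Reduction 10 − 6 = 4.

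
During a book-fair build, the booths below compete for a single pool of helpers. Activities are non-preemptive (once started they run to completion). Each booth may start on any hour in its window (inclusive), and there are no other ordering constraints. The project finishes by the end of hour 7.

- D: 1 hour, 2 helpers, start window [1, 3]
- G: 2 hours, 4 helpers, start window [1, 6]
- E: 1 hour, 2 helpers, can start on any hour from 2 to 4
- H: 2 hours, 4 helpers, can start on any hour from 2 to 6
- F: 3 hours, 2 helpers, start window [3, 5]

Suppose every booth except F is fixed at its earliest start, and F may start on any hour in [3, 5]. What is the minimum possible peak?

10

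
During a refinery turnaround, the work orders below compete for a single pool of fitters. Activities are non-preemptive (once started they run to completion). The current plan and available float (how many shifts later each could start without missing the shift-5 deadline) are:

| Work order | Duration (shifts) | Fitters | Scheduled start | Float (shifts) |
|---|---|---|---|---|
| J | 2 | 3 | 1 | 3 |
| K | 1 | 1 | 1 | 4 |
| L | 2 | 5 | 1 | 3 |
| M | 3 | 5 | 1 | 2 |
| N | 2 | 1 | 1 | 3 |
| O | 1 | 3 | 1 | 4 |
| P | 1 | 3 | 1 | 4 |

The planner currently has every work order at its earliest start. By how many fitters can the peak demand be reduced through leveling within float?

12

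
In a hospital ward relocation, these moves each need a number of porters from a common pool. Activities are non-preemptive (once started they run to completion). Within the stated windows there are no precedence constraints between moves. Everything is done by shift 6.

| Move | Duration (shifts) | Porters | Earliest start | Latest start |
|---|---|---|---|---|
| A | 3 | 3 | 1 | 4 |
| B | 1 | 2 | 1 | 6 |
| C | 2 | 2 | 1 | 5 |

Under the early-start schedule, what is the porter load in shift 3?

At early start, shift 3 has: A.
Demand: 3 = 3.

3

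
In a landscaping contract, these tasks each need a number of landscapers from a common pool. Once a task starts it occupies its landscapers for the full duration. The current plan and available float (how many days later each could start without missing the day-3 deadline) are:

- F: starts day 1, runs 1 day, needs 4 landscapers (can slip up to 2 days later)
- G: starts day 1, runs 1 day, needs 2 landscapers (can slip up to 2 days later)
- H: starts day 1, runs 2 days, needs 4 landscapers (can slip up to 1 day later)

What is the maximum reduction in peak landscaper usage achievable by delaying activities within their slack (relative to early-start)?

4

Early-start peak: d1:10  d2:4  d3:0 ⇒ 10.
Leveled (F@1, G@1, H@2): d1:6  d2:4  d3:4 ⇒ 6.
Reduction 10 − 6 = 4.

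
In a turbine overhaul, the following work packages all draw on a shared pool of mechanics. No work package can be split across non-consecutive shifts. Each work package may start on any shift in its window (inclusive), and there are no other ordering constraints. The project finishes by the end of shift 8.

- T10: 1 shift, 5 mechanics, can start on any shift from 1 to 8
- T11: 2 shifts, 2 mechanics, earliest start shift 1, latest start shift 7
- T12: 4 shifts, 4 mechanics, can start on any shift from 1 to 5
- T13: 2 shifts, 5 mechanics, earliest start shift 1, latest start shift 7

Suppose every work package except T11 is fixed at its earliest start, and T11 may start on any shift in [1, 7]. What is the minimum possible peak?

T11@1: s1:16  s2:11  s3:4  s4:4  s5:0  s6:0  s7:0  s8:0 → peak 16
T11@2: s1:14  s2:11  s3:6  s4:4  s5:0  s6:0  s7:0  s8:0 → peak 14
T11@3: s1:14  s2:9  s3:6  s4:6  s5:0  s6:0  s7:0  s8:0 → peak 14
T11@4: s1:14  s2:9  s3:4  s4:6  s5:2  s6:0  s7:0  s8:0 → peak 14
T11@5: s1:14  s2:9  s3:4  s4:4  s5:2  s6:2  s7:0  s8:0 → peak 14
T11@6: s1:14  s2:9  s3:4  s4:4  s5:0  s6:2  s7:2  s8:0 → peak 14
T11@7: s1:14  s2:9  s3:4  s4:4  s5:0  s6:0  s7:2  s8:2 → peak 14
Best is T11@2, peak 14.

14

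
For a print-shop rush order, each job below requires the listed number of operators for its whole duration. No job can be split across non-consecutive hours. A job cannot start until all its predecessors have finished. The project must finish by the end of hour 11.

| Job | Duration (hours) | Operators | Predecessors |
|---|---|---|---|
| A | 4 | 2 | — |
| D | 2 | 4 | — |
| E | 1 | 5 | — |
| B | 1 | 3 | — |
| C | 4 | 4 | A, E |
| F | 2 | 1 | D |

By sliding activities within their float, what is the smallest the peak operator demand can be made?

5

Early-start (A@1, D@1, E@1, B@1, C@5, F@3) gives peak 14: h1:14  h2:6  h3:3  h4:3  h5:4  h6:4  h7:4  h8:4  h9:0  h10:0  h11:0.
Shift D→5, E→7, C→8, F→8.
Schedule A@1, D@5, E@7, B@1, C@8, F@8: h1:5  h2:2  h3:2  h4:2  h5:4  h6:4  h7:5  h8:5  h9:5  h10:4  h11:4 — peak 5.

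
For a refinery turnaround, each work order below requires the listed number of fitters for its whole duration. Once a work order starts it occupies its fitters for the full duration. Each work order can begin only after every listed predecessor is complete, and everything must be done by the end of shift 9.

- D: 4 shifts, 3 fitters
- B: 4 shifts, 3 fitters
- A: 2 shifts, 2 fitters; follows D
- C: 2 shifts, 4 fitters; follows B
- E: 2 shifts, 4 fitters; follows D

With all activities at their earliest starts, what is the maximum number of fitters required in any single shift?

Early-start schedule: D@1, B@1, A@5, C@5, E@5.
Load per shift: shift 1: 6, shift 2: 6, shift 3: 6, shift 4: 6, shift 5: 10, shift 6: 10, shift 7: 0, shift 8: 0, shift 9: 0.
Peak is 10.

10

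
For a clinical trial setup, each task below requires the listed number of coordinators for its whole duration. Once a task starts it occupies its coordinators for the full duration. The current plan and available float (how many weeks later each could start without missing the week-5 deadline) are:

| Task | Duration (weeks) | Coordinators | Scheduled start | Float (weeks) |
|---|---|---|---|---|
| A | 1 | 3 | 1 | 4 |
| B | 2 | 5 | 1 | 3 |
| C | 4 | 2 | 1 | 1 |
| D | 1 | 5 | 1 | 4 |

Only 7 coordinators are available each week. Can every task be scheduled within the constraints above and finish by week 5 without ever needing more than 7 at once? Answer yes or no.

yes

Schedule A@1, B@2, C@1, D@4: w1:5  w2:7  w3:7  w4:7  w5:0 — peak 7 ≤ 7.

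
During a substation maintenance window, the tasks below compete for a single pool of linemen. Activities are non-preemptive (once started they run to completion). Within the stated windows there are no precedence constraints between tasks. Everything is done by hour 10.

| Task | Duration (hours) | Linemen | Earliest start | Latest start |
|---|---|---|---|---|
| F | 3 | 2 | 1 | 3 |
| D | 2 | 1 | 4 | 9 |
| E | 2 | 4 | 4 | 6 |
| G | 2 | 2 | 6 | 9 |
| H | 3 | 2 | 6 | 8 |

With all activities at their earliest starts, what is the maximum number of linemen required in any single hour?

5

Early-start schedule: F@1, D@4, E@4, G@6, H@6.
Load per hour: hour 1: 2, hour 2: 2, hour 3: 2, hour 4: 5, hour 5: 5, hour 6: 4, hour 7: 4, hour 8: 2, hour 9: 0, hour 10: 0.
Peak is 5.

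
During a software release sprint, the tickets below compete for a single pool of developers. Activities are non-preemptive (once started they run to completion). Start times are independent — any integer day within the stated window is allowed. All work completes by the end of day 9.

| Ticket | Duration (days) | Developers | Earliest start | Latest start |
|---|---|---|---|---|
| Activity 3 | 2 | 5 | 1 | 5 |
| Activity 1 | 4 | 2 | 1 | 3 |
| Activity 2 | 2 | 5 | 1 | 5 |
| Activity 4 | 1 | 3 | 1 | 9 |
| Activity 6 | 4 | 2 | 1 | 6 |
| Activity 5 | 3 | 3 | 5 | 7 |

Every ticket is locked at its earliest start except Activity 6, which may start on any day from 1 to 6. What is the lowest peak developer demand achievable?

Activity 6@1: d1:17  d2:14  d3:4  d4:4  d5:3  d6:3  d7:3  d8:0  d9:0 → peak 17
Activity 6@2: d1:15  d2:14  d3:4  d4:4  d5:5  d6:3  d7:3  d8:0  d9:0 → peak 15
Activity 6@3: d1:15  d2:12  d3:4  d4:4  d5:5  d6:5  d7:3  d8:0  d9:0 → peak 15
Activity 6@4: d1:15  d2:12  d3:2  d4:4  d5:5  d6:5  d7:5  d8:0  d9:0 → peak 15
Activity 6@5: d1:15  d2:12  d3:2  d4:2  d5:5  d6:5  d7:5  d8:2  d9:0 → peak 15
Activity 6@6: d1:15  d2:12  d3:2  d4:2  d5:3  d6:5  d7:5  d8:2  d9:2 → peak 15
Best is Activity 6@2, peak 15.

15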